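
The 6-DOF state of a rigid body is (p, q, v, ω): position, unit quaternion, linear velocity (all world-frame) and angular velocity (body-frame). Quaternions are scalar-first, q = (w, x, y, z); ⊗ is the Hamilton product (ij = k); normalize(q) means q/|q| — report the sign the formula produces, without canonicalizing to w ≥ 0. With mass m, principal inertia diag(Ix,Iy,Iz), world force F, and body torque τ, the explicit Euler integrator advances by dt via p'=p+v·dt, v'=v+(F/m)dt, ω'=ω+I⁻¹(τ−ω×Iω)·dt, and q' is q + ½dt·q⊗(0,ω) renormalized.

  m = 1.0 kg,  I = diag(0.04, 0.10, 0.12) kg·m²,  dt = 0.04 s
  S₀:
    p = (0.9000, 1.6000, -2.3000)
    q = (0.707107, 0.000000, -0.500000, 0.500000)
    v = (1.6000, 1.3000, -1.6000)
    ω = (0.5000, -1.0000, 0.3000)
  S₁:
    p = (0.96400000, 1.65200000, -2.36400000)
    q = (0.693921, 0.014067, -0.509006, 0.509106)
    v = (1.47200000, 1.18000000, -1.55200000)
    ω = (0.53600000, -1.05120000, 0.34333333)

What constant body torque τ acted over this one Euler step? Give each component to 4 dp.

Δω = ω₁−ω₀ = (0.03600000, -0.05120000, 0.04333333)
τ = I·(Δω/dt) + ω₀×(Iω₀) = (0.0300, -0.1400, 0.1000)

τ = (0.0300, -0.1400, 0.1000)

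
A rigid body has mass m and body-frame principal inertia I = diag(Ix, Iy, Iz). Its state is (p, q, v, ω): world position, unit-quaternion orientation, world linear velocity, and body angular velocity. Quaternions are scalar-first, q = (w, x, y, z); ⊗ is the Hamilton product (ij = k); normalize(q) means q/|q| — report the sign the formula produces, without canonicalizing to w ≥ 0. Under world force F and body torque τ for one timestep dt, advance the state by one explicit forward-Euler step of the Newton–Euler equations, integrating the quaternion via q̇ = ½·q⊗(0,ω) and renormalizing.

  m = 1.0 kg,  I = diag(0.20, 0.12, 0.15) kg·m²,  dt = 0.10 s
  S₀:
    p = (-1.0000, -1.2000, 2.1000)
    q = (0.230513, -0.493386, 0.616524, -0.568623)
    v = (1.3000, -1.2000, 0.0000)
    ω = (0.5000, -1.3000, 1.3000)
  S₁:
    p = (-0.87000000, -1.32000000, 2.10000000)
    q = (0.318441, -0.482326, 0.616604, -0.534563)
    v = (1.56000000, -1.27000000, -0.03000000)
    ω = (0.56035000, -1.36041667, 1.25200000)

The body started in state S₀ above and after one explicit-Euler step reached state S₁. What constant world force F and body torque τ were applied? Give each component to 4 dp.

F = (2.6000, -0.7000, -0.3000)
τ = (0.0700, -0.0400, -0.0200)

ω₁ − ω₀ = (0.06035000, -0.06041667, -0.04800000)
τ = I·(Δω/dt) + ω₀×(Iω₀) = (0.0700, -0.0400, -0.0200)
velocity change Δv = (0.26000000, -0.07000000, -0.03000000)
F = m·Δv/dt = (2.6000, -0.7000, -0.3000)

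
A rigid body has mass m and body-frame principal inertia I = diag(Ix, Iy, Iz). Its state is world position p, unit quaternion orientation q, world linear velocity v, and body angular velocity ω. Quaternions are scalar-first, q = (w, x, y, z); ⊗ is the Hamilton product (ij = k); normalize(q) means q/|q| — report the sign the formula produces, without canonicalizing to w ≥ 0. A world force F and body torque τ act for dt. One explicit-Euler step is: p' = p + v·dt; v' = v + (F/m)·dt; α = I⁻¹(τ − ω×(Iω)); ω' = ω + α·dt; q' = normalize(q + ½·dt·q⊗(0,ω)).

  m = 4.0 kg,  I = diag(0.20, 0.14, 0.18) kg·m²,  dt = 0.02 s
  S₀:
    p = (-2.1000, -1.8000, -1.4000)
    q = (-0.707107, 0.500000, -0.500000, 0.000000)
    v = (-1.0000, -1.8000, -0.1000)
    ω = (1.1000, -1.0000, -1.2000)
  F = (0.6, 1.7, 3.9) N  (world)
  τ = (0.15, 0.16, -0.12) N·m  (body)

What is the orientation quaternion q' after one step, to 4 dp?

q' = (-0.7175, 0.4981, -0.4868, 0.0090)

q⊗(0,ω) = (-1.0500000, -0.1778177, 1.3071070, 0.8985284)
q + ½dt·q⊗(0,ω), renormalized = (-0.7175, 0.4981, -0.4868, 0.0090)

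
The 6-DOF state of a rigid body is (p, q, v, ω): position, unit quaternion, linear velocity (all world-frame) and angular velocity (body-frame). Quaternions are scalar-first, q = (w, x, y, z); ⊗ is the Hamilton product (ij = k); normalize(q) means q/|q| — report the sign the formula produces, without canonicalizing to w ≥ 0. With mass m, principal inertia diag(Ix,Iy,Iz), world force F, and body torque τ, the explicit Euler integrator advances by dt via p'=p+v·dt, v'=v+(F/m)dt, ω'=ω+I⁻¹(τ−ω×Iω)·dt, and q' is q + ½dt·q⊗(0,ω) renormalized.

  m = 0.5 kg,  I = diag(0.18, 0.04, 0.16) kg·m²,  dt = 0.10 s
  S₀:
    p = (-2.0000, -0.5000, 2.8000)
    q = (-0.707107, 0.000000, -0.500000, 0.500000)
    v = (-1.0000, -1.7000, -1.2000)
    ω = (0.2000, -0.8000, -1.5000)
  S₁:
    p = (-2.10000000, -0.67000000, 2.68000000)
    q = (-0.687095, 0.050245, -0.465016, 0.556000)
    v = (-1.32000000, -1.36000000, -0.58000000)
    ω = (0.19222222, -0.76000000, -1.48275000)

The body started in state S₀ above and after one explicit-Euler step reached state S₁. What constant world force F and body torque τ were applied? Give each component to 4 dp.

Δω = ω₁−ω₀ = (-0.00777778, 0.04000000, 0.01725000)
applied torque τ = (0.1300, 0.0100, 0.0500)
v₁ − v₀ = (-0.32000000, 0.34000000, 0.62000000)
applied force F = (-1.6000, 1.7000, 3.1000)

F = (-1.6000, 1.7000, 3.1000)
τ = (0.1300, 0.0100, 0.0500)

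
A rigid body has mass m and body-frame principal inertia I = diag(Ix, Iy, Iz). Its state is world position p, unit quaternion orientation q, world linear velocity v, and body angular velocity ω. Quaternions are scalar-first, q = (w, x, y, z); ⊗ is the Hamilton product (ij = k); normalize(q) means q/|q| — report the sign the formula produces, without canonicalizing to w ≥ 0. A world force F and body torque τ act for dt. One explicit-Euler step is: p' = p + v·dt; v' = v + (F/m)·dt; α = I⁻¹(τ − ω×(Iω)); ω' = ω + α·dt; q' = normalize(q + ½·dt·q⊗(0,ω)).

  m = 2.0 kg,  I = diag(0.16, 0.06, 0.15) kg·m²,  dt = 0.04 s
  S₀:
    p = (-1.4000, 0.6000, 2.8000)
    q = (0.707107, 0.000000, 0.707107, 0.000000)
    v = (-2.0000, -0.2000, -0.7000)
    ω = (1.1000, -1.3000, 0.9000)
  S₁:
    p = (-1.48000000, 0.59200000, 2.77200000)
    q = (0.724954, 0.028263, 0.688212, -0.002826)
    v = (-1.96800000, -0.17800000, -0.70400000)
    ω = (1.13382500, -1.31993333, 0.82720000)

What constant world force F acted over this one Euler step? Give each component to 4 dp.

velocity change Δv = (0.03200000, 0.02200000, -0.00400000)
applied force F = (1.6000, 1.1000, -0.2000)

F = (1.6000, 1.1000, -0.2000)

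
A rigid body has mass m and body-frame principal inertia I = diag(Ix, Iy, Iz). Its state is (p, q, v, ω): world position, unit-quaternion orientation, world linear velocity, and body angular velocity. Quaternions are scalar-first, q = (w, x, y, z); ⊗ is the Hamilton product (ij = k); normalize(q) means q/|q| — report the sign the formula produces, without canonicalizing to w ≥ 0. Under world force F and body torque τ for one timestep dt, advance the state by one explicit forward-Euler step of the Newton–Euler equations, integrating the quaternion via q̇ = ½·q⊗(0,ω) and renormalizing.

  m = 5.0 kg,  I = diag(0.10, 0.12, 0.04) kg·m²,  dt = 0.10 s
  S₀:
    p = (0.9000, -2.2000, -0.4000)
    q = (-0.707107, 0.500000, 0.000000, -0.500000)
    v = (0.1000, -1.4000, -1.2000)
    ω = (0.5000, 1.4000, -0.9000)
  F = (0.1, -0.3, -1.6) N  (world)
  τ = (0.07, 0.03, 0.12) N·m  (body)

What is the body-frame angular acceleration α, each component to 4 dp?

precession coupling ω×(Iω) = (0.1008, -0.0270, 0.0140)
angular accel α = (-0.3080, 0.4750, 2.6500)

α = (-0.3080, 0.4750, 2.6500)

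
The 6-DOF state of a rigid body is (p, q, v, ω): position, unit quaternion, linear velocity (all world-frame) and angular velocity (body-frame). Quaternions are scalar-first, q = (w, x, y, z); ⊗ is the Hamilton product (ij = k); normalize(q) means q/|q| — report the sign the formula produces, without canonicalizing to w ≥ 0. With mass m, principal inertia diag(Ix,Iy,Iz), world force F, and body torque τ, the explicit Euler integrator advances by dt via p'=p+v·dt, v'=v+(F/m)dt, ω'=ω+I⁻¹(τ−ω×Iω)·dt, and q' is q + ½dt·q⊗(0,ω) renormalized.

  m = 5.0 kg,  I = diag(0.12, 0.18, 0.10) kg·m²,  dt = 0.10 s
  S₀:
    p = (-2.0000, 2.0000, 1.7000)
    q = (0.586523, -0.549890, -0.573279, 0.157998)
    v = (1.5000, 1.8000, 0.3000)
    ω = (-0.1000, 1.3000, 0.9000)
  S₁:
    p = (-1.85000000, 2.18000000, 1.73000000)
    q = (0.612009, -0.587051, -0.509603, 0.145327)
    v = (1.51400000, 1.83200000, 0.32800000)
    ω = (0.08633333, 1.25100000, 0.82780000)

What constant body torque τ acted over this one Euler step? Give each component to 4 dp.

Δω = ω₁−ω₀ = (0.18633333, -0.04900000, -0.07220000)
precession coupling = (-0.0936, -0.0018, -0.0078)
τ = I·(Δω/dt) + ω₀×(Iω₀) = (0.1300, -0.0900, -0.0800)

τ = (0.1300, -0.0900, -0.0800)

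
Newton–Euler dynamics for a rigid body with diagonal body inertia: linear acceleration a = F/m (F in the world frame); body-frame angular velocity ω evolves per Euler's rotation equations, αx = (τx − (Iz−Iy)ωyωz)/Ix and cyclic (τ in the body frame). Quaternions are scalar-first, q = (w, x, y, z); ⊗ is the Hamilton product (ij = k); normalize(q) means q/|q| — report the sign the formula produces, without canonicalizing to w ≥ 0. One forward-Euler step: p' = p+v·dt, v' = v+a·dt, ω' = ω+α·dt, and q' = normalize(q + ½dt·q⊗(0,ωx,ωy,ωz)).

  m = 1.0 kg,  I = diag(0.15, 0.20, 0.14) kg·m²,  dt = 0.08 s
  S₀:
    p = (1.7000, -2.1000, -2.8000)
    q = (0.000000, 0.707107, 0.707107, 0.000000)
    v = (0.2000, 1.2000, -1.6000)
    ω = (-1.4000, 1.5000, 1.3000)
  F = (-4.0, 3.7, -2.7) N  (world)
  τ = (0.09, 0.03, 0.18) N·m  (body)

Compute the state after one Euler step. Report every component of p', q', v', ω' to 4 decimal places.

p' = (1.7160, -2.0040, -2.9280)
q' = (-0.0028, 0.7404, 0.6672, 0.0816)
v' = (-0.1200, 1.4960, -1.8160)
ω' = (-1.2896, 1.5193, 1.4629)

ω×(Iω) gyroscopic = (-0.1170, -0.0182, -0.1050)
α = I⁻¹(τ − ω×Iω) = (1.3800, 0.2410, 2.0357)
new body rate ω' = (-1.2896, 1.5193, 1.4629)
Hamilton product q⊗(0,ω) = (-0.0707107, 0.9192391, -0.9192391, 2.0506103)
q + ½dt·q⊗(0,ω), renormalized = (-0.0028, 0.7404, 0.6672, 0.0816)
a = (-4.0000, 3.7000, -2.7000)
new position p' = (1.7160, -2.0040, -2.9280)
v + (F/m)dt = (-0.1200, 1.4960, -1.8160)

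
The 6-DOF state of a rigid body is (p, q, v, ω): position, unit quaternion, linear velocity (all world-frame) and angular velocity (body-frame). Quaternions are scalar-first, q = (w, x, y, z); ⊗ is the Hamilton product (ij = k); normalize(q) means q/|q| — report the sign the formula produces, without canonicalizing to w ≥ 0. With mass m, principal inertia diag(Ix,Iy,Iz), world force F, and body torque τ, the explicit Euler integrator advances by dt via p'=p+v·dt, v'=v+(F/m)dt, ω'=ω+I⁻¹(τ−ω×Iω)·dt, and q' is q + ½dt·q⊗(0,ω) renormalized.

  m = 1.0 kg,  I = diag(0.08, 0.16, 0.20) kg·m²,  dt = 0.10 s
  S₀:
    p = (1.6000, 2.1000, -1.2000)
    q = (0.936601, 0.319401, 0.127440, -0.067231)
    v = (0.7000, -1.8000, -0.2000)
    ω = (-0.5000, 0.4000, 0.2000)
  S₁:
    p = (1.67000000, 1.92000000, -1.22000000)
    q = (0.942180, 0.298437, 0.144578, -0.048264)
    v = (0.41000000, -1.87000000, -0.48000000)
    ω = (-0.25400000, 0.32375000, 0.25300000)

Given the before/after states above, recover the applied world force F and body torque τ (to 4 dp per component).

F = (-2.9000, -0.7000, -2.8000)
τ = (0.2000, -0.1100, 0.0900)

v₁ − v₀ = (-0.29000000, -0.07000000, -0.28000000)
F = m·Δv/dt = (-2.9000, -0.7000, -2.8000)
Δω = ω₁−ω₀ = (0.24600000, -0.07625000, 0.05300000)
applied torque τ = (0.2000, -0.1100, 0.0900)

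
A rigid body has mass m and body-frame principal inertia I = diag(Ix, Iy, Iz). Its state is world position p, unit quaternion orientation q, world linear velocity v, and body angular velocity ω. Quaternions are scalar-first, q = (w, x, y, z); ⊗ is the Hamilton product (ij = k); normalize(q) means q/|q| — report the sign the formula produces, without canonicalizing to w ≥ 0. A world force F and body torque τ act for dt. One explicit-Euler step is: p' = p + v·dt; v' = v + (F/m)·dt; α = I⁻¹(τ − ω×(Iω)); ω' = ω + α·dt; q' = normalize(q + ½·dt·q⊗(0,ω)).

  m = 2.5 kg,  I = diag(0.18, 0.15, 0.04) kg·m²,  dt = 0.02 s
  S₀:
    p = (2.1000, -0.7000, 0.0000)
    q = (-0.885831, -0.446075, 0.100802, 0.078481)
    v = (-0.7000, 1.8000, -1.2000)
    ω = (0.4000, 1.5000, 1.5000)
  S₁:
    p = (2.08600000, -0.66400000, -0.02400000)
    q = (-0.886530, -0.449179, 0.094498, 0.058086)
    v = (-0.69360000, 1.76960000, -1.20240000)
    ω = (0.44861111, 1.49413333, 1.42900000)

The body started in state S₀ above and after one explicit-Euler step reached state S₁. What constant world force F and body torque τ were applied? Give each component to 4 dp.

ω₁ − ω₀ = (0.04861111, -0.00586667, -0.07100000)
applied torque τ = (0.1900, 0.0400, -0.1600)
v₁ − v₀ = (0.00640000, -0.03040000, -0.00240000)
applied force F = (0.8000, -3.8000, -0.3000)

F = (0.8000, -3.8000, -0.3000)
τ = (0.1900, 0.0400, -0.1600)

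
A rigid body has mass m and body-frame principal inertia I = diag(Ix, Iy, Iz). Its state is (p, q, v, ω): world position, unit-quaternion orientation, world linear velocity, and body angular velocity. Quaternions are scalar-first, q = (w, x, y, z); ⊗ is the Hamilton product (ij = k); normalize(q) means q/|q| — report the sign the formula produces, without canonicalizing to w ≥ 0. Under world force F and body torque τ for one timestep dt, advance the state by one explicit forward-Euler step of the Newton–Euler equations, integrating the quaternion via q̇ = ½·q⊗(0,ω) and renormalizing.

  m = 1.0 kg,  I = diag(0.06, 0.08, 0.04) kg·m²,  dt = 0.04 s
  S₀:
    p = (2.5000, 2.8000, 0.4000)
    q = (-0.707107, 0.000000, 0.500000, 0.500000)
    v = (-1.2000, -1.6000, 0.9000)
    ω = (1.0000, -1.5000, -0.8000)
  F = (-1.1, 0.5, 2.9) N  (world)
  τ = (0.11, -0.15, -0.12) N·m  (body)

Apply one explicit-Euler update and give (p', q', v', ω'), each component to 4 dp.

p' = (2.4520, 2.7360, 0.4360)
q' = (-0.6836, -0.0071, 0.5308, 0.5009)
v' = (-1.2440, -1.5800, 1.0160)
ω' = (1.1053, -1.5670, -0.8900)

linear accel F/m = (-1.1000, 0.5000, 2.9000)
new position p' = (2.4520, 2.7360, 0.4360)
v + (F/m)dt = (-1.2440, -1.5800, 1.0160)
precession coupling ω×(Iω) = (-0.0480, -0.0160, -0.0300)
α = I⁻¹(τ − ω×Iω) = (2.6333, -1.6750, -2.2500)
ω' = ω + α·dt = (1.1053, -1.5670, -0.8900)
q⊗(0,ω) = (1.1500000, -0.3571070, 1.5606605, 0.0656856)
q + ½dt·q⊗(0,ω), renormalized = (-0.6836, -0.0071, 0.5308, 0.5009)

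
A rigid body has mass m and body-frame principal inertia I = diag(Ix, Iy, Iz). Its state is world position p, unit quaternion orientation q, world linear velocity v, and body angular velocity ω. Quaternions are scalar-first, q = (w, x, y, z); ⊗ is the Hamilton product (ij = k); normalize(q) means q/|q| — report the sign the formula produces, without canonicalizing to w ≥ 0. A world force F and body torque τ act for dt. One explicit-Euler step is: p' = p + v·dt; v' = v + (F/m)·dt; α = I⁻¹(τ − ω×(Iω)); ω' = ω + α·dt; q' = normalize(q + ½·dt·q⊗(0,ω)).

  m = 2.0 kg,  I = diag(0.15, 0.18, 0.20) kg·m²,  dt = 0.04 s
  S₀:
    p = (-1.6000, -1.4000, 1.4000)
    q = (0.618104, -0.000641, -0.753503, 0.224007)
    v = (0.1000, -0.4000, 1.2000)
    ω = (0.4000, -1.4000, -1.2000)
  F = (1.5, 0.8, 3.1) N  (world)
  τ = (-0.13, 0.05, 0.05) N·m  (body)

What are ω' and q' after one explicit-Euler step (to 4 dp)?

ω' = (0.3564, -1.3942, -1.1866)
q' = (0.6020, 0.0286, -0.7685, 0.2151)

ω×(Iω) gyroscopic = (0.0336, 0.0240, -0.0168)
α = I⁻¹(τ − ω×Iω) = (-1.0907, 0.1444, 0.3340)
ω + α·dt = (0.3564, -1.3942, -1.1866)
Hamilton product q⊗(0,ω) = (-0.7858394, 1.4650550, -0.7765120, -0.4394262)
q' = normalize(q + ½dt·q⊗(0,ω)) = (0.6020, 0.0286, -0.7685, 0.2151)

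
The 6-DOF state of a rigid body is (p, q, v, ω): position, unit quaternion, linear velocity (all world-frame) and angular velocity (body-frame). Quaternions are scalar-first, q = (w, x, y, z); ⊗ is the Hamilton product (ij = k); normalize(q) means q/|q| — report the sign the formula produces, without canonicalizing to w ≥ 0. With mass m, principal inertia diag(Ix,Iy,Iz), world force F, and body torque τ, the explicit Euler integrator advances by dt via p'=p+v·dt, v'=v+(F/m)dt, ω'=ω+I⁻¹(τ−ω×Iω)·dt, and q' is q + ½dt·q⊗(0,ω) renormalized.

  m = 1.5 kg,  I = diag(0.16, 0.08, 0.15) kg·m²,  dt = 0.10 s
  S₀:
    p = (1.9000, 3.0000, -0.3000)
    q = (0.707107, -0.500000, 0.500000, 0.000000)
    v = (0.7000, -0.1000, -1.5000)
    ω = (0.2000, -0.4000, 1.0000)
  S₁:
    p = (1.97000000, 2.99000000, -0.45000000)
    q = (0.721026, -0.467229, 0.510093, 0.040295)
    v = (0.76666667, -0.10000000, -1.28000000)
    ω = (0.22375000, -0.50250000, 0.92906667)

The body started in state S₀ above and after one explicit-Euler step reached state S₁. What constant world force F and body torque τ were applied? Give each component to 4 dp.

rate change Δω = (0.02375000, -0.10250000, -0.07093333)
gyro term ω₀×Iω₀ = (-0.0280, 0.0020, 0.0064)
I·α + gyro = (0.0100, -0.0800, -0.1000)
velocity change Δv = (0.06666667, 0.00000000, 0.22000000)
m·(v₁−v₀)/dt = (1.0000, 0.0000, 3.3000)

F = (1.0000, 0.0000, 3.3000)
τ = (0.0100, -0.0800, -0.1000)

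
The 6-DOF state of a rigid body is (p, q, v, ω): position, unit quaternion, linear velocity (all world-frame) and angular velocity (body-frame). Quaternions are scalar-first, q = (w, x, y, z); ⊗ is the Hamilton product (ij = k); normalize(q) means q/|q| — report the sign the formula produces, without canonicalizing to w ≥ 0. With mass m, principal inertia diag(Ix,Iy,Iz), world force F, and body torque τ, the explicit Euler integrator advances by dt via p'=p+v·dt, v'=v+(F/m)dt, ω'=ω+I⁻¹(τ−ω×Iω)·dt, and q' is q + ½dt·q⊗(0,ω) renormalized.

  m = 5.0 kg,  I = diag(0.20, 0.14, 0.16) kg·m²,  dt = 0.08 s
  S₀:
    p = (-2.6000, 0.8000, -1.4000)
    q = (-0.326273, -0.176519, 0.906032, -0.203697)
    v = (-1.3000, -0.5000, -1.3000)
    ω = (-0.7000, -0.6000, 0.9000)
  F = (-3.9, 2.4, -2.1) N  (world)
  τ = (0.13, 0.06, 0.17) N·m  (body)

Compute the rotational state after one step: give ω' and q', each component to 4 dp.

ω×(Iω) gyroscopic = (-0.0108, -0.0252, -0.0252)
α = I⁻¹(τ − ω×Iω) = (0.7040, 0.6086, 1.2200)
new body rate ω' = (-0.6437, -0.5513, 0.9976)
Hamilton product q⊗(0,ω) = (0.6033832, 0.9216017, 0.4972188, 0.4464881)
updated quaternion q' = (-0.3017, -0.1395, 0.9247, -0.1856)

ω' = (-0.6437, -0.5513, 0.9976)
q' = (-0.3017, -0.1395, 0.9247, -0.1856)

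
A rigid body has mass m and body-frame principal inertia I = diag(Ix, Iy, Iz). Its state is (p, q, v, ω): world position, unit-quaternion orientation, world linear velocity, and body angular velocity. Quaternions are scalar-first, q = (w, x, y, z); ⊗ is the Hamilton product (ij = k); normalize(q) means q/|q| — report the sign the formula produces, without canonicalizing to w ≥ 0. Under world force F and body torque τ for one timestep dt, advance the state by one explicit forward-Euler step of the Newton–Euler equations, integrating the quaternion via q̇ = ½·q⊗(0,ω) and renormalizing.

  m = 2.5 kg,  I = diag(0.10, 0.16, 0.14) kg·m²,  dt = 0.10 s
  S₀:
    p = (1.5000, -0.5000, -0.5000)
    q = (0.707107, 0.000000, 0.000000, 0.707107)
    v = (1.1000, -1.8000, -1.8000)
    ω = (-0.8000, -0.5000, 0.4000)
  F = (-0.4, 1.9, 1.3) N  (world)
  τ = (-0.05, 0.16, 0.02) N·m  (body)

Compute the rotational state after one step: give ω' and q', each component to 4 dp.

ω' = (-0.8540, -0.4080, 0.3971)
q' = (0.6921, -0.0106, -0.0459, 0.7203)

gyro term ω×Iω = (0.0040, 0.0128, 0.0240)
α = I⁻¹(τ − ω×Iω) = (-0.5400, 0.9200, -0.0286)
ω + α·dt = (-0.8540, -0.4080, 0.3971)
Hamilton product q⊗(0,ω) = (-0.2828428, -0.2121321, -0.9192391, 0.2828428)
q + ½dt·q⊗(0,ω), renormalized = (0.6921, -0.0106, -0.0459, 0.7203)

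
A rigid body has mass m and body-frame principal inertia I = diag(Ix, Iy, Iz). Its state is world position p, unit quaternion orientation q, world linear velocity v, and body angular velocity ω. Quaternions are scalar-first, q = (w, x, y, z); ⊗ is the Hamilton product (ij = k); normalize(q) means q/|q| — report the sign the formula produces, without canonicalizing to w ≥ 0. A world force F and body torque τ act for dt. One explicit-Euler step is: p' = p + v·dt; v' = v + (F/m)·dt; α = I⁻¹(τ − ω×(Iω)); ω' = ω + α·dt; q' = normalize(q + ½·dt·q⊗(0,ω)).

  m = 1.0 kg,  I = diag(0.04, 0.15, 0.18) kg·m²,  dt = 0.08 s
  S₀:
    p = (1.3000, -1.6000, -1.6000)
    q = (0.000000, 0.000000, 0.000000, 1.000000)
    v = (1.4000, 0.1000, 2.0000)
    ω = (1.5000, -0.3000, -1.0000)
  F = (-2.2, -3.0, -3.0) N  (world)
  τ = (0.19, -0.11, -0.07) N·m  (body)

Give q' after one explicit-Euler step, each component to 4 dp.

2q̇ = q⊗(0,ω) = (1.0000000, 0.3000000, 1.5000000, 0.0000000)
q + ½dt·q⊗(0,ω), renormalized = (0.0399, 0.0120, 0.0598, 0.9973)

q' = (0.0399, 0.0120, 0.0598, 0.9973)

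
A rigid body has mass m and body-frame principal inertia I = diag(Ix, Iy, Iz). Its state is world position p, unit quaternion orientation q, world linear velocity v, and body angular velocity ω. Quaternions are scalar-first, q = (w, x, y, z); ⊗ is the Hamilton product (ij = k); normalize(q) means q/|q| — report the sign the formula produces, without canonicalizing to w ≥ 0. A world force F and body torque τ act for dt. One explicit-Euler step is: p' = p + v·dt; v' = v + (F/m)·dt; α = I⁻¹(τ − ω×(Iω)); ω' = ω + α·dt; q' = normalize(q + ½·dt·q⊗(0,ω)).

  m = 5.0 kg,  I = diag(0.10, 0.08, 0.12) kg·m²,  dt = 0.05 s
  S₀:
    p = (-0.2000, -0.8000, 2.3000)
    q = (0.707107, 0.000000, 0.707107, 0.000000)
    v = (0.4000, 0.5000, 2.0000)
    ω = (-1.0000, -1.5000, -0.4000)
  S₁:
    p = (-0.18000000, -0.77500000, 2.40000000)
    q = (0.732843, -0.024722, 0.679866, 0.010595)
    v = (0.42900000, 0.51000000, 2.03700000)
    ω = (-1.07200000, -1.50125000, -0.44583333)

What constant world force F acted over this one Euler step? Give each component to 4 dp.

F = (2.9000, 1.0000, 3.7000)

v₁ − v₀ = (0.02900000, 0.01000000, 0.03700000)
applied force F = (2.9000, 1.0000, 3.7000)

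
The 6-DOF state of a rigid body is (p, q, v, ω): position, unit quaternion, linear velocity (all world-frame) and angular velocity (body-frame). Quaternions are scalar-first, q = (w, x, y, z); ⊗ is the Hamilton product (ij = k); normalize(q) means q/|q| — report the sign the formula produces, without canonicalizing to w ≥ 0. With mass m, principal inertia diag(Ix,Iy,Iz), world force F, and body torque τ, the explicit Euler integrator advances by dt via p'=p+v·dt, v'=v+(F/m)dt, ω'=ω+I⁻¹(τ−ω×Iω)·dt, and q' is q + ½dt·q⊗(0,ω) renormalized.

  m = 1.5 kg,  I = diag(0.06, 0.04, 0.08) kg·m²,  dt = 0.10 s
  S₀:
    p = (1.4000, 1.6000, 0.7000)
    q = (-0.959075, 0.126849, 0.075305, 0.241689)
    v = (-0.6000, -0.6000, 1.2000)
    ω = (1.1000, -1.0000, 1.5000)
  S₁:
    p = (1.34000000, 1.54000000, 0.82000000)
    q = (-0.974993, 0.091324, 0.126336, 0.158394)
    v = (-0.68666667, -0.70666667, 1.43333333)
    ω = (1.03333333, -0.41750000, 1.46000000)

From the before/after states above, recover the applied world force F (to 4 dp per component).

v₁ − v₀ = (-0.08666667, -0.10666667, 0.23333333)
F = m·Δv/dt = (-1.3000, -1.6000, 3.5000)

F = (-1.3000, -1.6000, 3.5000)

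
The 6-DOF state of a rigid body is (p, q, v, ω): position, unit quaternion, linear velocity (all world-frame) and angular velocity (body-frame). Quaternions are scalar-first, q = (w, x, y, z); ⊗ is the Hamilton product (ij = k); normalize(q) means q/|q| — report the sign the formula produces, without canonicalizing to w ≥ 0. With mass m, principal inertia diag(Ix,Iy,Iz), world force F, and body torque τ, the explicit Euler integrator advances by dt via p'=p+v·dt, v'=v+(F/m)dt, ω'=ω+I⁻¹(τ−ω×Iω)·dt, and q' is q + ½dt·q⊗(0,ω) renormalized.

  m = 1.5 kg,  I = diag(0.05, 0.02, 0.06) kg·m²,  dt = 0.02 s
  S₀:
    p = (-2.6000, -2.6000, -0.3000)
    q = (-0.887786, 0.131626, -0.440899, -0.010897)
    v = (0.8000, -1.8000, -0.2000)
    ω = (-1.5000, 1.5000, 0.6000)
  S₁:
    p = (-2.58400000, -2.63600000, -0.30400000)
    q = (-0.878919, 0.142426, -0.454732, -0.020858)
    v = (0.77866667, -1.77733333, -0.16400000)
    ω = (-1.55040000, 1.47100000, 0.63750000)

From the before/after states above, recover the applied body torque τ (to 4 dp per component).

τ = (-0.0900, -0.0200, 0.1800)

ω₁ − ω₀ = (-0.05040000, -0.02900000, 0.03750000)
τ = I·(Δω/dt) + ω₀×(Iω₀) = (-0.0900, -0.0200, 0.1800)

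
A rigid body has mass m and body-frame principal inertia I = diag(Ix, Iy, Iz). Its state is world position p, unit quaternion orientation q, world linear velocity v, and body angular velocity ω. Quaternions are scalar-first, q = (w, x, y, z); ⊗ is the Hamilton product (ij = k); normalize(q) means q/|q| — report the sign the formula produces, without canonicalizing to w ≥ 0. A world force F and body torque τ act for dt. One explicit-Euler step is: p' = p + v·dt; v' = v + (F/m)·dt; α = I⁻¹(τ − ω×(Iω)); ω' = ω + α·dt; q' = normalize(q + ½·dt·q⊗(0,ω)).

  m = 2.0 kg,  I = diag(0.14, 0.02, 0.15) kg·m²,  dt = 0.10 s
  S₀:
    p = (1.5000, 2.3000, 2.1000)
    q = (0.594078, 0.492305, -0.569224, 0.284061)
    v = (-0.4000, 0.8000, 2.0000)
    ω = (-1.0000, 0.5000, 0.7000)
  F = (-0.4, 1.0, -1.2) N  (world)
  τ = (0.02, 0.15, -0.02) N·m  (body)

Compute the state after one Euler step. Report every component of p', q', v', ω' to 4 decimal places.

a = (-0.2000, 0.5000, -0.6000)
new position p' = (1.4600, 2.3800, 2.3000)
new velocity v' = (-0.4200, 0.8500, 1.9400)
α = I⁻¹(τ − ω×Iω) = (-0.1821, 7.1500, -0.5333)
new body rate ω' = (-1.0182, 1.2150, 0.6467)
2q̇ = q⊗(0,ω) = (0.5780743, -1.1345653, -0.3316355, 0.0927831)
q + ½dt·q⊗(0,ω), renormalized = (0.6216, 0.4346, -0.5845, 0.2881)

p' = (1.4600, 2.3800, 2.3000)
q' = (0.6216, 0.4346, -0.5845, 0.2881)
v' = (-0.4200, 0.8500, 1.9400)
ω' = (-1.0182, 1.2150, 0.6467)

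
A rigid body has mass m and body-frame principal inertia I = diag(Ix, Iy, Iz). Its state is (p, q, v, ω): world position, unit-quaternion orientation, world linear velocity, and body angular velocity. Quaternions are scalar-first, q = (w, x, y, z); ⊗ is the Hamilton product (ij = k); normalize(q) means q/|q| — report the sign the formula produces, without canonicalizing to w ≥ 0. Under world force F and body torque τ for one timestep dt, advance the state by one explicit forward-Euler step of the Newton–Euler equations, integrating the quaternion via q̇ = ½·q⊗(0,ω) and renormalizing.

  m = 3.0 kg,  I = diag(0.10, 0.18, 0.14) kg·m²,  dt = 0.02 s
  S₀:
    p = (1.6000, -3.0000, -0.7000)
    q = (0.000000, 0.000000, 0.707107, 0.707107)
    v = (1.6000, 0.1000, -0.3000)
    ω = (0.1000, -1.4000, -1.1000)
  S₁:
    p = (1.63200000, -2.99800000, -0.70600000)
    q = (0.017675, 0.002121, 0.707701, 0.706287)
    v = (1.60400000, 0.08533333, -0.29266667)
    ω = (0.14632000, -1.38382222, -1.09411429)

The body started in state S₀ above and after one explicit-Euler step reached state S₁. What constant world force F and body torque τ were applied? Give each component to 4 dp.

v₁ − v₀ = (0.00400000, -0.01466667, 0.00733333)
F = m·Δv/dt = (0.6000, -2.2000, 1.1000)
rate change Δω = (0.04632000, 0.01617778, 0.00588571)
I·α + gyro = (0.1700, 0.1500, 0.0300)

F = (0.6000, -2.2000, 1.1000)
τ = (0.1700, 0.1500, 0.0300)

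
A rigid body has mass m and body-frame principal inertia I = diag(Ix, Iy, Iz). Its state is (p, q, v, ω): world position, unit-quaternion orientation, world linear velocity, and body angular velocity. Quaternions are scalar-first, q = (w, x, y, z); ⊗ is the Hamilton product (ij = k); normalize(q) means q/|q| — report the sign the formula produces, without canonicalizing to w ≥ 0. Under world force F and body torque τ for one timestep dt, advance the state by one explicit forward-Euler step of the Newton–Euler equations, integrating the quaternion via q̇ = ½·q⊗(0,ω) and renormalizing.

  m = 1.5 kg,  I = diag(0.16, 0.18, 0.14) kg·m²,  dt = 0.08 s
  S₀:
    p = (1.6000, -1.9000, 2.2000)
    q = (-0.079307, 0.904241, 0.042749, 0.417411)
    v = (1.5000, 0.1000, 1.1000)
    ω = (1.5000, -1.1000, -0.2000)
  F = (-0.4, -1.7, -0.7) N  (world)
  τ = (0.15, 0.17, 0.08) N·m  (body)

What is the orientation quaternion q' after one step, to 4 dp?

2q̇ = q⊗(0,ω) = (-1.2258554, 0.3316418, 0.8942024, -1.0429272)
q + ½dt·q⊗(0,ω), renormalized = (-0.1280, 0.9149, 0.0783, 0.3746)

q' = (-0.1280, 0.9149, 0.0783, 0.3746)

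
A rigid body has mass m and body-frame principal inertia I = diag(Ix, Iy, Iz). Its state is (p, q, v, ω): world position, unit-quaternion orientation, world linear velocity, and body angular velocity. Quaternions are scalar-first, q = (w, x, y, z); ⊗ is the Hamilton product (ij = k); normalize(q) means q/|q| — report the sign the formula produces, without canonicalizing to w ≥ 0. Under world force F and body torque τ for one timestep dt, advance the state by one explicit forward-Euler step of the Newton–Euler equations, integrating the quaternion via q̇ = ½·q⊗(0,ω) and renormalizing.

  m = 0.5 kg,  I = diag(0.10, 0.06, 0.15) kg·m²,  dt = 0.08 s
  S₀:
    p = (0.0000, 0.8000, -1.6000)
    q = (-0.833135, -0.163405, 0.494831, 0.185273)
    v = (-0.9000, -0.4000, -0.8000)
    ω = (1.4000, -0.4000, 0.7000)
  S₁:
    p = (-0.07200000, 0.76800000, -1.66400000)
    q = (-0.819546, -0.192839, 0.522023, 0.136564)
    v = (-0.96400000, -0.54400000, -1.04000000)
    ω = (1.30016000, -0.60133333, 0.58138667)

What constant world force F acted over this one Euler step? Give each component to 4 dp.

velocity change Δv = (-0.06400000, -0.14400000, -0.24000000)
m·(v₁−v₀)/dt = (-0.4000, -0.9000, -1.5000)

F = (-0.4000, -0.9000, -1.5000)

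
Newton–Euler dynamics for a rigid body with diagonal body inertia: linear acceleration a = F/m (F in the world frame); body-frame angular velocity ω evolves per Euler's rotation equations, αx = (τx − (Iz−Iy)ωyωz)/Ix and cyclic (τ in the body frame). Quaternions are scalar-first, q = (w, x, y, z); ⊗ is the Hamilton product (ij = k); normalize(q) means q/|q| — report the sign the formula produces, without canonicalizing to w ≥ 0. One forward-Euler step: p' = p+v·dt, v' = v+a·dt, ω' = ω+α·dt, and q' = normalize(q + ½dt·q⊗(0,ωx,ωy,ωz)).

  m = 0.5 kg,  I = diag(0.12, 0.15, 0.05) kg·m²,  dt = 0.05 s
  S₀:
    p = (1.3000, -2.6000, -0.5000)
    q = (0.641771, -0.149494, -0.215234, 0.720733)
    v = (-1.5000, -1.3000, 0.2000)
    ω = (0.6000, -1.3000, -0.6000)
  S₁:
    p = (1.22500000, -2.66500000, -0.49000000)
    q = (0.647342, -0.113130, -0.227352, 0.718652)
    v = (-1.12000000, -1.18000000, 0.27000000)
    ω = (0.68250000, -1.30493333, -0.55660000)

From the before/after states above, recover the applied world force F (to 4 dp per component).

Δv = v₁−v₀ = (0.38000000, 0.12000000, 0.07000000)
m·(v₁−v₀)/dt = (3.8000, 1.2000, 0.7000)

F = (3.8000, 1.2000, 0.7000)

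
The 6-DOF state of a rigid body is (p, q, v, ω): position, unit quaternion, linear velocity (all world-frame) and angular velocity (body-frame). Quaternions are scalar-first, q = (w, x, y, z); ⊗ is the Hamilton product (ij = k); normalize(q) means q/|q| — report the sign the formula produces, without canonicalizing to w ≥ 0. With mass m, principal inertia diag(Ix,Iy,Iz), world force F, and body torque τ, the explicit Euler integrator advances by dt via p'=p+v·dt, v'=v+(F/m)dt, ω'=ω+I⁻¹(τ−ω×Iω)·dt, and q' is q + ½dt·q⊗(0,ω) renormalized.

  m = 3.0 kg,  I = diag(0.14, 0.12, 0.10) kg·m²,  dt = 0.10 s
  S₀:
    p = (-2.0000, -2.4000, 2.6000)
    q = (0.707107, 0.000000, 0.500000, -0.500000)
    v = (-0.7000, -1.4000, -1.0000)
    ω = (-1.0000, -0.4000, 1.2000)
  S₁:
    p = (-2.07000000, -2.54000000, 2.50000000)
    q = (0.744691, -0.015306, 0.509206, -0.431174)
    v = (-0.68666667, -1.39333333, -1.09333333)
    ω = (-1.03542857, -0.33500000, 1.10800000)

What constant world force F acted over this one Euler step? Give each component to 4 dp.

F = (0.4000, 0.2000, -2.8000)

v₁ − v₀ = (0.01333333, 0.00666667, -0.09333333)
F = m·Δv/dt = (0.4000, 0.2000, -2.8000)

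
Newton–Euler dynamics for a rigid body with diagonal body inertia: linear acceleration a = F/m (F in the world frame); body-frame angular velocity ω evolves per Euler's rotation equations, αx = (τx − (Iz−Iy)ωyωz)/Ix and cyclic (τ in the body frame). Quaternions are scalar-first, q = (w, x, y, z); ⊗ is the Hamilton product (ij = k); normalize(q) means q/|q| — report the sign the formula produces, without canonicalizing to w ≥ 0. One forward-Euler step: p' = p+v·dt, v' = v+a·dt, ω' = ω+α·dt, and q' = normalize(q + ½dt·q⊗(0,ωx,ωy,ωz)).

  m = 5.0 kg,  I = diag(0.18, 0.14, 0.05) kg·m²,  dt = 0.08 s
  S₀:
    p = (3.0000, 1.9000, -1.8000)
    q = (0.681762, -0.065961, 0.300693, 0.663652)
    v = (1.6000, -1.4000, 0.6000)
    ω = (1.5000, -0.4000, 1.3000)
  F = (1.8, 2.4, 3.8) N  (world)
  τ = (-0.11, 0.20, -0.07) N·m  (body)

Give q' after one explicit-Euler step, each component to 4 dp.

Hamilton product q⊗(0,ω) = (-0.6435289, 1.6790047, 0.8085225, 0.4616355)
q + ½dt·q⊗(0,ω), renormalized = (0.6539, 0.0012, 0.3319, 0.6799)

q' = (0.6539, 0.0012, 0.3319, 0.6799)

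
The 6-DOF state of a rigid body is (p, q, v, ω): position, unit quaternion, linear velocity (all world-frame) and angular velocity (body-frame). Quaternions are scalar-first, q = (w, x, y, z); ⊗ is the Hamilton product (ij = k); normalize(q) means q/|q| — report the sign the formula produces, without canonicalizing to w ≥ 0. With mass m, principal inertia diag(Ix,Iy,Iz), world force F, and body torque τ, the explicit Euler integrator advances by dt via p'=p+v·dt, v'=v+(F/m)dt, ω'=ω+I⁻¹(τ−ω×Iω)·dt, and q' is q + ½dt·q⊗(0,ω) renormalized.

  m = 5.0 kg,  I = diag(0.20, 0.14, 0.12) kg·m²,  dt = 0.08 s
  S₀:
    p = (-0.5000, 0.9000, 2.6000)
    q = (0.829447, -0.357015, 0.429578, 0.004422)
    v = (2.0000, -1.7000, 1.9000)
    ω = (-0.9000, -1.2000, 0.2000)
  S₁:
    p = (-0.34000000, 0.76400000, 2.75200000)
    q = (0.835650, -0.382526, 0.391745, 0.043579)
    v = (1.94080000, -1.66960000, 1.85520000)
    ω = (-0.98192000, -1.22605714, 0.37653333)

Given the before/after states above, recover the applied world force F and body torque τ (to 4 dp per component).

ω₁ − ω₀ = (-0.08192000, -0.02605714, 0.17653333)
precession coupling = (0.0048, -0.0144, -0.0648)
I·α + gyro = (-0.2000, -0.0600, 0.2000)
v₁ − v₀ = (-0.05920000, 0.03040000, -0.04480000)
F = m·Δv/dt = (-3.7000, 1.9000, -2.8000)

F = (-3.7000, 1.9000, -2.8000)
τ = (-0.2000, -0.0600, 0.2000)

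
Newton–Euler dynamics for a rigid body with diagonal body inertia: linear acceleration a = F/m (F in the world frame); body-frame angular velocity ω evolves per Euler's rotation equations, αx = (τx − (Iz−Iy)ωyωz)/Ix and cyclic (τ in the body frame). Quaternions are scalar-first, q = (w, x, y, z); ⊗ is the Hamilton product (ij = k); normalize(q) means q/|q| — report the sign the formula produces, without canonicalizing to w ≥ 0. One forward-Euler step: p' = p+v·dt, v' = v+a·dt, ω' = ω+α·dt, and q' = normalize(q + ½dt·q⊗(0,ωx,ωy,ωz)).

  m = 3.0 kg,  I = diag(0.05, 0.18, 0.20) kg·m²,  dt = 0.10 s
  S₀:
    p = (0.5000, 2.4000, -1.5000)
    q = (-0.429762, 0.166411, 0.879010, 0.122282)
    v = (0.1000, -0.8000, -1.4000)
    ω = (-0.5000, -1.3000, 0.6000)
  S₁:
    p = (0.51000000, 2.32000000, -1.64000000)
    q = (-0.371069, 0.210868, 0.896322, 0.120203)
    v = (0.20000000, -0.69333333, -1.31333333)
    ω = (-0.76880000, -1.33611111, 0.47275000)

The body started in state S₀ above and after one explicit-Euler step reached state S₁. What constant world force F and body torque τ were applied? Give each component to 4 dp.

F = (3.0000, 3.2000, 2.6000)
τ = (-0.1500, -0.0200, -0.1700)

ω₁ − ω₀ = (-0.26880000, -0.03611111, -0.12725000)
τ = I·(Δω/dt) + ω₀×(Iω₀) = (-0.1500, -0.0200, -0.1700)
v₁ − v₀ = (0.10000000, 0.10666667, 0.08666667)
applied force F = (3.0000, 3.2000, 2.6000)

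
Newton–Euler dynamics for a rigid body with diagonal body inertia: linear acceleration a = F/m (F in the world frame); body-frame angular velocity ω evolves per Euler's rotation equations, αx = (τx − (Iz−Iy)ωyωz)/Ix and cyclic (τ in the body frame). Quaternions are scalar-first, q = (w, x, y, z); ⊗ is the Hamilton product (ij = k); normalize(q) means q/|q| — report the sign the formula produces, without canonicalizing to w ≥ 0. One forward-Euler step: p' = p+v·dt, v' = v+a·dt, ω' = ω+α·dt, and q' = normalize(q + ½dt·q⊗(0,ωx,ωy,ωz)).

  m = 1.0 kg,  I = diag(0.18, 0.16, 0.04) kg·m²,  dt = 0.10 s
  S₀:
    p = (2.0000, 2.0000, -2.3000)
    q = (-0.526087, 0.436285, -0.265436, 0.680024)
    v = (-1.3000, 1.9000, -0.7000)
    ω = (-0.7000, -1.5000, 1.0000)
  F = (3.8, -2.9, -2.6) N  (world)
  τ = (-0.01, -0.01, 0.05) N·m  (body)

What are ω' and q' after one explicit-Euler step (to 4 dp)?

ω×(Iω) gyroscopic = (0.1800, -0.0980, -0.0210)
angular accel α = (-1.0556, 0.5500, 1.7750)
new body rate ω' = (-0.8056, -1.4450, 1.1775)
2q̇ = q⊗(0,ω) = (-0.7727785, 1.1228609, -0.1231713, -1.3663197)
updated quaternion q' = (-0.5621, 0.4901, -0.2703, 0.6089)

ω' = (-0.8056, -1.4450, 1.1775)
q' = (-0.5621, 0.4901, -0.2703, 0.6089)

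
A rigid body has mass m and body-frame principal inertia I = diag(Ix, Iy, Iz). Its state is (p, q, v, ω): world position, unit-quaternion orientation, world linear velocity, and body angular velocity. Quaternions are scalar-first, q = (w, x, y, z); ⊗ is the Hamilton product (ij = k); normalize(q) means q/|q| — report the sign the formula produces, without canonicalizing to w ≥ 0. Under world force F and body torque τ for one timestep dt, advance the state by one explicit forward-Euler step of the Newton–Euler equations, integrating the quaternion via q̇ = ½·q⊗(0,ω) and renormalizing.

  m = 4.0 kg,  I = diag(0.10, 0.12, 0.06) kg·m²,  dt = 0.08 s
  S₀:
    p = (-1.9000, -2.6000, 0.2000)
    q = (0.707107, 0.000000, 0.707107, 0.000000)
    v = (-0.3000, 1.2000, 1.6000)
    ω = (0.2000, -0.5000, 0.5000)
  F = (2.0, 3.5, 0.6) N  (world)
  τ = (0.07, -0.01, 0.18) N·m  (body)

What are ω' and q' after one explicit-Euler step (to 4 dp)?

ω' = (0.2440, -0.5093, 0.7427)
q' = (0.7209, 0.0198, 0.6927, 0.0085)

α = I⁻¹(τ − ω×Iω) = (0.5500, -0.1167, 3.0333)
ω' = ω + α·dt = (0.2440, -0.5093, 0.7427)
Hamilton product q⊗(0,ω) = (0.3535535, 0.4949749, -0.3535535, 0.2121321)
q + ½dt·q⊗(0,ω), renormalized = (0.7209, 0.0198, 0.6927, 0.0085)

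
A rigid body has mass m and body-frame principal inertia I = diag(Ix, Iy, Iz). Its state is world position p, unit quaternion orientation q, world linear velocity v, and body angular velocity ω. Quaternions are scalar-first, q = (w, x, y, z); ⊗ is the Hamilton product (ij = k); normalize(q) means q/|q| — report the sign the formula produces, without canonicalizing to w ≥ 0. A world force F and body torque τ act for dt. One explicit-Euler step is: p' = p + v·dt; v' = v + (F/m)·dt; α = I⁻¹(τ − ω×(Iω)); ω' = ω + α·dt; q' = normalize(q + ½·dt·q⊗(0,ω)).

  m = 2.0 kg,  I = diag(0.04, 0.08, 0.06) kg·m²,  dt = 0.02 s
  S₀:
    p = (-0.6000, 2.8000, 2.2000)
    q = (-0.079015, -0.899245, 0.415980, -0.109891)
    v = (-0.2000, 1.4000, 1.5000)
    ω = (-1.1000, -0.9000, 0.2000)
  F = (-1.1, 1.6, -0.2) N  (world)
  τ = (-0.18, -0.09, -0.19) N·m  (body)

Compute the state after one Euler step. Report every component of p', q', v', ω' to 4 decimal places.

gyro term ω×Iω = (0.0036, 0.0044, 0.0396)
angular accel α = (-4.5900, -1.1800, -3.8267)
new body rate ω' = (-1.1918, -0.9236, 0.1235)
2q̇ = q⊗(0,ω) = (-0.5928093, 0.0712106, 0.3718426, 1.2510955)
q' = normalize(q + ½dt·q⊗(0,ω)) = (-0.0849, -0.8984, 0.4197, -0.0974)
a = (-0.5500, 0.8000, -0.1000)
new position p' = (-0.6040, 2.8280, 2.2300)
new velocity v' = (-0.2110, 1.4160, 1.4980)

p' = (-0.6040, 2.8280, 2.2300)
q' = (-0.0849, -0.8984, 0.4197, -0.0974)
v' = (-0.2110, 1.4160, 1.4980)
ω' = (-1.1918, -0.9236, 0.1235)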